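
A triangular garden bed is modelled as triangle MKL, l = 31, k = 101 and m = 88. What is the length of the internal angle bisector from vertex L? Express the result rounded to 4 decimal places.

By the law of cosines, cos L = (m² + k² − l²) / (2·m·k) ≈ 0.95545, so ∠L ≈ 0.2996 rad.
The bisector from L has length 2·m·k·cos(∠L/2)/(m+k) ≈ 92.999.

92.9994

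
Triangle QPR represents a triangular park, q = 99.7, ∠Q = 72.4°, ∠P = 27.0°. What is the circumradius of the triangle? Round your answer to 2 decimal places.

52.30

The third angle is ∠R = 180° − ∠Q − ∠P = 80.60°.
Law of sines: p = q·sin P/sin Q ≈ 47.486.
Law of sines: r = q·sin R/sin Q ≈ 103.19.
Circumradius = q/(2 sin Q) ≈ 52.298.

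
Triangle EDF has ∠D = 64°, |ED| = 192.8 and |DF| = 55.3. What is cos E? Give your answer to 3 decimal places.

cos E ≈ 0.959

By the law of cosines, |FE|² = |ED|² + |DF|² − 2·|ED|·|DF|·cos D = 30882, so |FE| ≈ 175.73.
Law of cosines again: cos E = (|FE|² + |ED|² − |DF|²)/(2·|FE|·|ED|) ≈ 0.95917, so ∠E ≈ 16.43°.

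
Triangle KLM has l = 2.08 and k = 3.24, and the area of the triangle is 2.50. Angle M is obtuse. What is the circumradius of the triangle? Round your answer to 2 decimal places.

From area = ½·k·l·sin M, we get sin M = 2·area/(k·l) ≈ 0.74193.
Taking the obtuse solution, ∠M ≈ 132.10°.
Law of cosines then gives m ≈ 4.8848.
Circumradius = m/(2 sin M) ≈ 3.2919.

3.29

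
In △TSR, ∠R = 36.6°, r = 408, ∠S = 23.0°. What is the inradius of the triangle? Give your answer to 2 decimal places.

The third angle is ∠T = 180° − ∠S − ∠R = 120.40°.
Law of sines: t = r·sin T/sin R ≈ 590.22.
Law of sines: s = r·sin S/sin R ≈ 267.38.
Area = ½·r·t·sin S ≈ 47046.
Semiperimeter p = (590.22+267.38+408)/2 = 632.8.
Inradius = area/p = 47046/632.8 ≈ 74.346.

74.35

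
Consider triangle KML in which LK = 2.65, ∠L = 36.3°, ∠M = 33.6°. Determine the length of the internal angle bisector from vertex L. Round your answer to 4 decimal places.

The third angle is ∠K = 180° − ∠M − ∠L = 110.10°.
Law of sines: ML = LK·sin K/sin M ≈ 4.497.
Law of sines: KM = LK·sin L/sin M ≈ 2.8349.
The bisector from L has length 2·ML·LK·cos(∠L/2)/(ML+LK) ≈ 3.1689.

3.1689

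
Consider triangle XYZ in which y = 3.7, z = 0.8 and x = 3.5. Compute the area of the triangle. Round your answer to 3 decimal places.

Semiperimeter s = (3.5 + 3.7 + 0.8)/2 = 4.
Heron's formula: area = √(4·0.5·0.3·3.2) ≈ 1.3856.

1.386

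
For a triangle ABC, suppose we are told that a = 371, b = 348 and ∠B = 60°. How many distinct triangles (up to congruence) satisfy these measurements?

a·sin B = 371·sin(60°) ≈ 321.3.
Since a sin B < b < a (321.3 < 348 < 371), two triangles exist.

2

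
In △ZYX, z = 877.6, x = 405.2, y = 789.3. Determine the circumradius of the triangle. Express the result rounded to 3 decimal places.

By the law of cosines, cos Z = (y² + x² − z²) / (2·y·x) ≈ 0.02658, so ∠Z ≈ 88.48°.
Circumradius = z/(2 sin Z) ≈ 438.96.

438.955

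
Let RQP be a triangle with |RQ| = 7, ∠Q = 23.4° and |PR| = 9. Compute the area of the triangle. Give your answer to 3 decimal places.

20.828

Law of sines: sin P = |RQ|·sin Q/|PR| ≈ 0.30889.
Since |PR| ≥ |RQ|, only the acute value applies: ∠P ≈ 17.99°.
Then ∠R = 180° − ∠Q − ∠P ≈ 138.61°.
Law of sines gives |QP| = |PR|·sin R/sin Q ≈ 14.984.
Area = ½·|PR|·|RQ|·sin R ≈ 20.828.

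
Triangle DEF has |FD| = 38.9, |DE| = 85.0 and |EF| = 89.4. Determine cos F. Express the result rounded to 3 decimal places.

By the law of cosines, cos F = (|EF|² + |FD|² − |DE|²) / (2·|EF|·|FD|) ≈ 0.32789, so ∠F ≈ 70.86°.

0.328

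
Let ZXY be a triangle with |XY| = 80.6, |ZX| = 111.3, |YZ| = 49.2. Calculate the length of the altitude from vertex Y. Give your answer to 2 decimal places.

32.04

Semiperimeter s = (80.6 + 49.2 + 111.3)/2 = 120.55.
Heron's formula: area = √(120.55·39.95·71.35·9.25) ≈ 1782.8.
The altitude from Y has length 2·area/|ZX| ≈ 32.036.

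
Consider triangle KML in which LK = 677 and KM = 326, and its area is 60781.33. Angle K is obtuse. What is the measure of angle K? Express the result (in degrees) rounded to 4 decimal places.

From area = ½·LK·KM·sin K, we get sin K = 2·area/(LK·KM) ≈ 0.55080.
Taking the obtuse solution, ∠K ≈ 146.58°.

146.5781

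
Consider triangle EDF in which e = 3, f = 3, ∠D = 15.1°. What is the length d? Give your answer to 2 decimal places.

0.79

By the law of cosines, d² = f² + e² − 2·f·e·cos D = 0.62149, so d ≈ 0.78835.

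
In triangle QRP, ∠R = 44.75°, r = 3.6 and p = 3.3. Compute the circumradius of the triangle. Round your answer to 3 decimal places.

Law of sines: sin P = p·sin R/r ≈ 0.64535.
Since r ≥ p, only the acute value applies: ∠P ≈ 40.19°.
Then ∠Q = 180° − ∠R − ∠P ≈ 95.06°.
Law of sines gives q = r·sin Q/sin R ≈ 5.0936.
Circumradius = r/(2 sin R) ≈ 2.5568.

2.557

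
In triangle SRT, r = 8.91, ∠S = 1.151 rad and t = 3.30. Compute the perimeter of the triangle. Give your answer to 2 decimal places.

By the law of cosines, s² = r² + t² − 2·r·t·cos S = 66.31, so s ≈ 8.1431.
Semiperimeter p = (8.1431+8.91+3.3)/2 = 10.177.
Perimeter = 8.1431 + 8.91 + 3.3 = 20.353.

perimeter ≈ 20.35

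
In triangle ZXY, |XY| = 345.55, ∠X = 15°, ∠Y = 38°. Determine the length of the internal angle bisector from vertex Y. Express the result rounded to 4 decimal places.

159.9357

The third angle is ∠Z = 180° − ∠X − ∠Y = 127.00°.
Law of sines: |YZ| = |XY|·sin X/sin Z ≈ 111.98.
Law of sines: |ZX| = |XY|·sin Y/sin Z ≈ 266.38.
The bisector from Y has length 2·|XY|·|YZ|·cos(∠Y/2)/(|XY|+|YZ|) ≈ 159.94.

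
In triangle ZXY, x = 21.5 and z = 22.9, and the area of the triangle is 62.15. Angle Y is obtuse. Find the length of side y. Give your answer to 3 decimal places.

From area = ½·z·x·sin Y, we get sin Y = 2·area/(z·x) ≈ 0.25246.
Taking the obtuse solution, ∠Y ≈ 165.38°.
Law of cosines then gives y ≈ 44.039.

44.039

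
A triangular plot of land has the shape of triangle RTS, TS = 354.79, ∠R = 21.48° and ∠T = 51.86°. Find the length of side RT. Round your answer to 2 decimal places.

928.23

The third angle is ∠S = 180° − ∠R − ∠T = 106.66°.
Law of sines: RT = TS·sin S/sin R ≈ 928.23.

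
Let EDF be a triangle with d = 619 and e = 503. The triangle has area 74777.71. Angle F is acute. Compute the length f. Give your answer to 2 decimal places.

From area = ½·e·d·sin F, we get sin F = 2·area/(e·d) ≈ 0.48033.
Taking the acute solution, ∠F ≈ 28.71°.
Law of cosines then gives f ≈ 299.99.

299.99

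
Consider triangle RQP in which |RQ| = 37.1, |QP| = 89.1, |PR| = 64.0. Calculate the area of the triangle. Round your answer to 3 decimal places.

1014.519

Semiperimeter s = (89.1 + 64 + 37.1)/2 = 95.1.
Heron's formula: area = √(95.1·6·31.1·58) ≈ 1014.5.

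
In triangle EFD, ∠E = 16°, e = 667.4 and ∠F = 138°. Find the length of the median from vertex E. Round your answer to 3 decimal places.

The third angle is ∠D = 180° − ∠E − ∠F = 26.00°.
Law of sines: f = e·sin F/sin E ≈ 1620.2.
Law of sines: d = e·sin D/sin E ≈ 1061.4.
Median from E: ½√(2·f² + 2·d² − e²) ≈ 1328.3.

m_E ≈ 1328.316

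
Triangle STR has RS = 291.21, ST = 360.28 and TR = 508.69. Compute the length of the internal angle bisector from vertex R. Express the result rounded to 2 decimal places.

t_R ≈ 343.63

By the law of cosines, cos R = (TR² + RS² − ST²) / (2·TR·RS) ≈ 0.72153, so ∠R ≈ 43.82°.
The bisector from R has length 2·TR·RS·cos(∠R/2)/(TR+RS) ≈ 343.63.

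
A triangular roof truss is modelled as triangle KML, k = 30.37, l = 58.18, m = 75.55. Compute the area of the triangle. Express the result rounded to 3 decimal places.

Semiperimeter s = (30.37 + 75.55 + 58.18)/2 = 82.05.
Heron's formula: area = √(82.05·51.68·6.5·23.87) ≈ 811.12.

area ≈ 811.117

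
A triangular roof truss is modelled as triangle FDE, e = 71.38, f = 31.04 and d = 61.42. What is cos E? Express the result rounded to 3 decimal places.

-0.094

By the law of cosines, cos E = (f² + d² − e²) / (2·f·d) ≈ -0.09421, so ∠E ≈ 95.41°.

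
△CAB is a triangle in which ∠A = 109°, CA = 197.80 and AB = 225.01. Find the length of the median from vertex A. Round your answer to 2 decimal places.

By the law of cosines, BC² = CA² + AB² − 2·CA·AB·cos A = 1.1873e+05, so BC ≈ 344.58.
Median from A: ½√(2·CA² + 2·AB² − BC²) ≈ 123.26.

m_A ≈ 123.26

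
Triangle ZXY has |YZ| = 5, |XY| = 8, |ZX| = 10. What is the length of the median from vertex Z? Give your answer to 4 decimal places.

Median from Z: ½√(2·|YZ|² + 2·|ZX|² − |XY|²) ≈ 6.8191.

m_Z ≈ 6.8191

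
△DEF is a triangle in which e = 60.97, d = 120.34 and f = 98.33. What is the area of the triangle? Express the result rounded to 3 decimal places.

2985.051

Semiperimeter s = (120.34 + 60.97 + 98.33)/2 = 139.82.
Heron's formula: area = √(139.82·19.48·78.85·41.49) ≈ 2985.1.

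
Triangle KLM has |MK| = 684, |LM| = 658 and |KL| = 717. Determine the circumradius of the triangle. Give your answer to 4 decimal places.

By the law of cosines, cos K = (|MK|² + |KL|² − |LM|²) / (2·|MK|·|KL|) ≈ 0.55970, so ∠K ≈ 55.97°.
Circumradius = |LM|/(2 sin K) ≈ 397.01.

R ≈ 397.0083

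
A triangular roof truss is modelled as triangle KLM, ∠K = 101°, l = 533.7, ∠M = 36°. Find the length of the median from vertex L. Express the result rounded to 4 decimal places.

The third angle is ∠L = 180° − ∠M − ∠K = 43.00°.
Law of sines: k = l·sin K/sin L ≈ 768.18.
Law of sines: m = l·sin M/sin L ≈ 459.97.
Median from L: ½√(2·m² + 2·k² − l²) ≈ 574.13.

m_L ≈ 574.1303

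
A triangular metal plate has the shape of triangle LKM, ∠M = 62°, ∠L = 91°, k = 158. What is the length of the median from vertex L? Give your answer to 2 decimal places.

171.53

The third angle is ∠K = 180° − ∠M − ∠L = 27.00°.
Law of sines: l = k·sin L/sin K ≈ 347.97.
Law of sines: m = k·sin M/sin K ≈ 307.29.
Median from L: ½√(2·k² + 2·m² − l²) ≈ 171.53.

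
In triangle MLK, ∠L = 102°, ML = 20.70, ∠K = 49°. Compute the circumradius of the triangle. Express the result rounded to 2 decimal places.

R ≈ 13.71

The third angle is ∠M = 180° − ∠L − ∠K = 29.00°.
Law of sines: LK = ML·sin M/sin K ≈ 13.297.
Law of sines: KM = ML·sin L/sin K ≈ 26.828.
Circumradius = ML/(2 sin K) ≈ 13.714.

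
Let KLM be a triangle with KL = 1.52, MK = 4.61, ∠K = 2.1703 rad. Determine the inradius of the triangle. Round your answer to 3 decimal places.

r ≈ 0.493

By the law of cosines, LM² = MK² + KL² − 2·MK·KL·cos K = 31.47, so LM ≈ 5.6098.
Area = ½·MK·KL·sin K ≈ 2.8926.
Semiperimeter s = (5.6098+4.61+1.52)/2 = 5.8699.
Inradius = area/s = 2.8926/5.8699 ≈ 0.49279.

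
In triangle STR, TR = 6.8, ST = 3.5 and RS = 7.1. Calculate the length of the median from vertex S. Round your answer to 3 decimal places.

4.446

Median from S: ½√(2·RS² + 2·ST² − TR²) ≈ 4.4463.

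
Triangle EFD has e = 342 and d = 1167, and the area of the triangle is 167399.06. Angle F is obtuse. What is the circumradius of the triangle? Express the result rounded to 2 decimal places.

824.49

From area = ½·d·e·sin F, we get sin F = 2·area/(d·e) ≈ 0.83885.
Taking the obtuse solution, ∠F ≈ 122.98°.
Law of cosines then gives f ≈ 1383.2.
Circumradius = f/(2 sin F) ≈ 824.49.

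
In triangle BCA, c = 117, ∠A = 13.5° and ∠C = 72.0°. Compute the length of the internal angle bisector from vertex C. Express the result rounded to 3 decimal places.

The third angle is ∠B = 180° − ∠C − ∠A = 94.50°.
Law of sines: b = c·sin B/sin C ≈ 122.64.
Law of sines: a = c·sin A/sin C ≈ 28.719.
The bisector from C has length 2·a·b·cos(∠C/2)/(a+b) ≈ 37.651.

t_C ≈ 37.651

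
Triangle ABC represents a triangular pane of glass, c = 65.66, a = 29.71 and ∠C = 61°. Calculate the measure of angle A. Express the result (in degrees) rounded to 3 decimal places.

Law of sines: sin A = a·sin C/c ≈ 0.39575.
Since c ≥ a, only the acute value applies: ∠A ≈ 23.31°.
Then ∠B = 180° − ∠C − ∠A ≈ 95.69°.

23.313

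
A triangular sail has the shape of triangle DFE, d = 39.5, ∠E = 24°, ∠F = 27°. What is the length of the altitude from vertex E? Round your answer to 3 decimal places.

h_E ≈ 17.933

The third angle is ∠D = 180° − ∠F − ∠E = 129.00°.
Law of sines: f = d·sin F/sin D ≈ 23.075.
Law of sines: e = d·sin E/sin D ≈ 20.673.
Area = ½·d·f·sin E ≈ 185.36.
The altitude from E has length 2·area/e ≈ 17.933.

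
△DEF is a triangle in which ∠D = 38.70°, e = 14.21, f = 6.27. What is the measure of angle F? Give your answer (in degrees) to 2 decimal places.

∠F ≈ 22.82°

By the law of cosines, d² = e² + f² − 2·e·f·cos D = 102.17, so d ≈ 10.108.
Law of cosines again: cos F = (d² + e² − f²)/(2·d·e) ≈ 0.92173, so ∠F ≈ 22.82°.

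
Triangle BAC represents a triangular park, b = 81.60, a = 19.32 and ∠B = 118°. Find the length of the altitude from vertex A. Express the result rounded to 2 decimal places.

h_A ≈ 62.45

Law of sines: sin A = a·sin B/b ≈ 0.20905.
Since b ≥ a, only the acute value applies: ∠A ≈ 12.07°.
Then ∠C = 180° − ∠B − ∠A ≈ 49.93°.
Law of sines gives c = b·sin C/sin B ≈ 70.727.
Area = ½·b·a·sin C ≈ 603.25.
The altitude from A has length 2·area/a ≈ 62.448.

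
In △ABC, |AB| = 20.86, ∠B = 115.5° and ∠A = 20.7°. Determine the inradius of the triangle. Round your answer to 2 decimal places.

r ≈ 3.42

The third angle is ∠C = 180° − ∠A − ∠B = 43.80°.
Law of sines: |BC| = |AB|·sin A/sin C ≈ 10.653.
Law of sines: |CA| = |AB|·sin B/sin C ≈ 27.202.
Area = ½·|AB|·|BC|·sin B ≈ 100.29.
Semiperimeter s = (10.653+27.202+20.86)/2 = 29.358.
Inradius = area/s = 100.29/29.358 ≈ 3.4161.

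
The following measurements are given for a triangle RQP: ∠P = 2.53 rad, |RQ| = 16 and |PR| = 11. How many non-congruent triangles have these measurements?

|PR|·sin P = 11·sin(2.53 rad) ≈ 6.316.
Since ∠P is not acute, a triangle exists only if |RQ| > |PR|; here |RQ| > |PR|, so there is exactly one triangle.

1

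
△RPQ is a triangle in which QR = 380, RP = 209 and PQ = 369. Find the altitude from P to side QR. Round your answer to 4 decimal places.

h_P ≈ 197.5195

Semiperimeter s = (369 + 380 + 209)/2 = 479.
Heron's formula: area = √(479·110·99·270) ≈ 37529.
The altitude from P has length 2·area/QR ≈ 197.52.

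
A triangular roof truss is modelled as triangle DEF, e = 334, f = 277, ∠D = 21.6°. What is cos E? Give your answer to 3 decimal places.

cos E ≈ -0.263

By the law of cosines, d² = e² + f² − 2·e·f·cos D = 16243, so d ≈ 127.45.
Law of cosines again: cos E = (f² + d² − e²)/(2·f·d) ≈ -0.26321, so ∠E ≈ 105.26°.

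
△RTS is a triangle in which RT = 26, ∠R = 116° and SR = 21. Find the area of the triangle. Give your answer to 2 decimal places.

Area = ½·SR·RT·sin R ≈ 245.37.

245.37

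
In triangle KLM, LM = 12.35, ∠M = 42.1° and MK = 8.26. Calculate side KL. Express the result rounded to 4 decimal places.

By the law of cosines, KL² = LM² + MK² − 2·LM·MK·cos M = 69.371, so KL ≈ 8.3289.

8.3289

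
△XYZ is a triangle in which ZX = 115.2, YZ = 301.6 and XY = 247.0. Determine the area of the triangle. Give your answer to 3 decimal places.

Semiperimeter s = (301.6 + 115.2 + 247)/2 = 331.9.
Heron's formula: area = √(331.9·30.3·216.7·84.9) ≈ 13602.

area ≈ 13602.171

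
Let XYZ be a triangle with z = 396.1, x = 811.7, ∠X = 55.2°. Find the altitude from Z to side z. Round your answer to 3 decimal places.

Law of sines: sin Z = z·sin X/x ≈ 0.40071.
Since x ≥ z, only the acute value applies: ∠Z ≈ 23.62°.
Then ∠Y = 180° − ∠X − ∠Z ≈ 101.18°.
Law of sines gives y = x·sin Y/sin X ≈ 969.74.
Area = ½·x·z·sin Y ≈ 1.5771e+05.
The altitude from Z has length 2·area/z ≈ 796.3.

h_Z ≈ 796.304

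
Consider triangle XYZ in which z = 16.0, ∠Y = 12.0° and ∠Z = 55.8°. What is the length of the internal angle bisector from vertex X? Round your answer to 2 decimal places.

t_X ≈ 3.59

The third angle is ∠X = 180° − ∠Y − ∠Z = 112.20°.
Law of sines: x = z·sin X/sin Z ≈ 17.911.
Law of sines: y = z·sin Y/sin Z ≈ 4.0221.
The bisector from X has length 2·y·z·cos(∠X/2)/(y+z) ≈ 3.5853.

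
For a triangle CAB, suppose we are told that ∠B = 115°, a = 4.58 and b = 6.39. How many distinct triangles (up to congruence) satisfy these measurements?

a·sin B = 4.58·sin(115°) ≈ 4.151.
Since ∠B is not acute, a triangle exists only if b > a; here b > a, so there is exactly one triangle.

1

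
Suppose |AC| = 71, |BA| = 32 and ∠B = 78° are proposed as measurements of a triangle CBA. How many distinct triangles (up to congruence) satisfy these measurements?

1

|BA|·sin B = 32·sin(78°) ≈ 31.3.
Since |AC| ≥ |BA|, exactly one triangle exists.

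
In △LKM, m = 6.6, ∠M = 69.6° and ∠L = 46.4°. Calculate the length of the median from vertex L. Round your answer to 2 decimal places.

The third angle is ∠K = 180° − ∠M − ∠L = 64.00°.
Law of sines: l = m·sin L/sin M ≈ 5.0994.
Law of sines: k = m·sin K/sin M ≈ 6.329.
Median from L: ½√(2·k² + 2·m² − l²) ≈ 5.942.

m_L ≈ 5.94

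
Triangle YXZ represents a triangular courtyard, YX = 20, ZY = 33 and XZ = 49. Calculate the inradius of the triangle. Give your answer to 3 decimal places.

r ≈ 4.678

Semiperimeter s = (49 + 33 + 20)/2 = 51.
Heron's formula: area = √(51·2·18·31) ≈ 238.57.
Inradius = area/s = 238.57/51 ≈ 4.6779.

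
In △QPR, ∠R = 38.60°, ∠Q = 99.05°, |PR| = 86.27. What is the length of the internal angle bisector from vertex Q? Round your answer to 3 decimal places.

t_Q ≈ 36.734

The third angle is ∠P = 180° − ∠R − ∠Q = 42.35°.
Law of sines: |RQ| = |PR|·sin P/sin Q ≈ 58.849.
Law of sines: |QP| = |PR|·sin R/sin Q ≈ 54.501.
The bisector from Q has length 2·|RQ|·|QP|·cos(∠Q/2)/(|RQ|+|QP|) ≈ 36.734.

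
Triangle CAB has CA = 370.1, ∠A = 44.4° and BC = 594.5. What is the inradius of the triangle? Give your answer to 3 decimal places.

117.361

Law of sines: sin B = CA·sin A/BC ≈ 0.43557.
Since BC ≥ CA, only the acute value applies: ∠B ≈ 25.82°.
Then ∠C = 180° − ∠A − ∠B ≈ 109.78°.
Law of sines gives AB = BC·sin C/sin A ≈ 799.57.
Area = ½·BC·CA·sin C ≈ 1.0352e+05.
Semiperimeter s = (799.57+594.5+370.1)/2 = 882.08.
Inradius = area/s = 1.0352e+05/882.08 ≈ 117.36.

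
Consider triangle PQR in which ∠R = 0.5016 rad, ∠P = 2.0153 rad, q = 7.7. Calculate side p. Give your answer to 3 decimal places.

The third angle is ∠Q = π − ∠R − ∠P = 0.6247 rad.
Law of sines: p = q·sin P/sin Q ≈ 11.886.

11.886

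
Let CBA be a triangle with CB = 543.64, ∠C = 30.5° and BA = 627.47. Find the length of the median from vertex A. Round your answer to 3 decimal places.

Law of sines: sin A = CB·sin C/BA ≈ 0.43973.
Since BA ≥ CB, only the acute value applies: ∠A ≈ 26.09°.
Then ∠B = 180° − ∠C − ∠A ≈ 123.41°.
Law of sines gives AC = BA·sin B/sin C ≈ 1032.
Median from A: ½√(2·BA² + 2·AC² − CB²) ≈ 809.6.

m_A ≈ 809.598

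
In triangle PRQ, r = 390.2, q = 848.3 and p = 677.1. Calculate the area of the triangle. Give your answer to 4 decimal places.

129266.7636

Semiperimeter s = (677.1 + 390.2 + 848.3)/2 = 957.8.
Heron's formula: area = √(957.8·280.7·567.6·109.5) ≈ 1.2927e+05.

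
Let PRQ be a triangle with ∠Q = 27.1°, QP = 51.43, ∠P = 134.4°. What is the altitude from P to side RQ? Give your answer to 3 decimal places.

The third angle is ∠R = 180° − ∠Q − ∠P = 18.50°.
Law of sines: RQ = QP·sin P/sin R ≈ 115.8.
Law of sines: PR = QP·sin Q/sin R ≈ 73.837.
Area = ½·QP·RQ·sin Q ≈ 1356.6.
The altitude from P has length 2·area/RQ ≈ 23.429.

h_P ≈ 23.429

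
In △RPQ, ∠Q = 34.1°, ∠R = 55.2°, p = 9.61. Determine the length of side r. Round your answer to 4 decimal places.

7.8918

The third angle is ∠P = 180° − ∠Q − ∠R = 90.70°.
Law of sines: r = p·sin R/sin P ≈ 7.8918.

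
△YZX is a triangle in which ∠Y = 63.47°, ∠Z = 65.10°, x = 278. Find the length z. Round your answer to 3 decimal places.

The third angle is ∠X = 180° − ∠Y − ∠Z = 51.43°.
Law of sines: z = x·sin Z/sin X ≈ 322.52.

322.516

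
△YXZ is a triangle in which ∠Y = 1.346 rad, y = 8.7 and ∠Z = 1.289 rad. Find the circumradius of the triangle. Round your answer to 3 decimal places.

The third angle is ∠X = π − ∠Z − ∠Y = 0.507 rad.
Law of sines: x = y·sin X/sin Y ≈ 4.3302.
Law of sines: z = y·sin Z/sin Y ≈ 8.5725.
Circumradius = y/(2 sin Y) ≈ 4.4623.

4.462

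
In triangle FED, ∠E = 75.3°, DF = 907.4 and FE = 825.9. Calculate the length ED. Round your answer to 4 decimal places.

639.9125

Law of sines: sin D = FE·sin E/DF ≈ 0.88039.
Since DF ≥ FE, only the acute value applies: ∠D ≈ 61.69°.
Then ∠F = 180° − ∠E − ∠D ≈ 43.01°.
Law of sines gives ED = DF·sin F/sin E ≈ 639.91.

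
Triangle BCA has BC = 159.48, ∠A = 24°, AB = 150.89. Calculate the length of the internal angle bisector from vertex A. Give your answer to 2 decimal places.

t_A ≈ 193.01

Law of sines: sin C = AB·sin A/BC ≈ 0.38483.
Since BC ≥ AB, only the acute value applies: ∠C ≈ 22.63°.
Then ∠B = 180° − ∠A − ∠C ≈ 133.37°.
Law of sines gives CA = BC·sin B/sin A ≈ 285.04.
The bisector from A has length 2·CA·AB·cos(∠A/2)/(CA+AB) ≈ 193.01.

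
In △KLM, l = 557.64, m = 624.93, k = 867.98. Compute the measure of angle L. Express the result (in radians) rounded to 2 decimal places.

∠L ≈ 0.70 rad

By the law of cosines, cos L = (m² + k² − l²) / (2·m·k) ≈ 0.76781, so ∠L ≈ 0.6954 rad.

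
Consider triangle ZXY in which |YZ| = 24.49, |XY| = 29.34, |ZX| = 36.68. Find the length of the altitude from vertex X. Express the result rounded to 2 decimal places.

h_X ≈ 29.25

Semiperimeter s = (29.34 + 24.49 + 36.68)/2 = 45.255.
Heron's formula: area = √(45.255·15.915·20.765·8.575) ≈ 358.11.
The altitude from X has length 2·area/|YZ| ≈ 29.246.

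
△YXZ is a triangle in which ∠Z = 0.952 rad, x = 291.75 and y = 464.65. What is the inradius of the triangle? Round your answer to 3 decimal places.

By the law of cosines, z² = y² + x² − 2·y·x·cos Z = 1.4375e+05, so z ≈ 379.15.
Area = ½·y·x·sin Z ≈ 55213.
Semiperimeter s = (464.65+291.75+379.15)/2 = 567.77.
Inradius = area/s = 55213/567.77 ≈ 97.244.

97.244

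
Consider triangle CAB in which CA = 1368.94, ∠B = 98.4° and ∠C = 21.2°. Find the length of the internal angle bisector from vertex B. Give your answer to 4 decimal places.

The third angle is ∠A = 180° − ∠B − ∠C = 60.40°.
Law of sines: AB = CA·sin C/sin B ≈ 500.41.
Law of sines: BC = CA·sin A/sin B ≈ 1203.2.
The bisector from B has length 2·AB·BC·cos(∠B/2)/(AB+BC) ≈ 461.87.

t_B ≈ 461.8662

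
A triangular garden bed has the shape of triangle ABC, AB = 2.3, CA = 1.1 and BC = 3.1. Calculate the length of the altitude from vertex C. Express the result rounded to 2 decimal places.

Semiperimeter s = (3.1 + 1.1 + 2.3)/2 = 3.25.
Heron's formula: area = √(3.25·0.15·2.15·0.95) ≈ 0.99786.
The altitude from C has length 2·area/AB ≈ 0.8677.

h_C ≈ 0.87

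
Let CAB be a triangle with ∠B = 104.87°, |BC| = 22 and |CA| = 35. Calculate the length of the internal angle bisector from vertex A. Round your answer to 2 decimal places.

Law of sines: sin A = |BC|·sin B/|CA| ≈ 0.60752.
Since |CA| ≥ |BC|, only the acute value applies: ∠A ≈ 37.41°.
Then ∠C = 180° − ∠B − ∠A ≈ 37.72°.
Law of sines gives |AB| = |CA|·sin C/sin B ≈ 22.155.
The bisector from A has length 2·|CA|·|AB|·cos(∠A/2)/(|CA|+|AB|) ≈ 25.701.

t_A ≈ 25.70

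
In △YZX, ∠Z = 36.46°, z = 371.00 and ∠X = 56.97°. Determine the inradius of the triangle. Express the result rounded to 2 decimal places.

r ≈ 127.73

The third angle is ∠Y = 180° − ∠Z − ∠X = 86.57°.
Law of sines: y = z·sin Y/sin Z ≈ 623.19.
Law of sines: x = z·sin X/sin Z ≈ 523.41.
Area = ½·z·y·sin X ≈ 96918.
Semiperimeter s = (623.19+371+523.41)/2 = 758.8.
Inradius = area/s = 96918/758.8 ≈ 127.73.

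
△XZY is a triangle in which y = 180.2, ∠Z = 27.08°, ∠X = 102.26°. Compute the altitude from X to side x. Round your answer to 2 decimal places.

The third angle is ∠Y = 180° − ∠X − ∠Z = 50.66°.
Law of sines: x = y·sin X/sin Y ≈ 227.68.
Law of sines: z = y·sin Z/sin Y ≈ 106.07.
Area = ½·y·x·sin Z ≈ 9338.8.
The altitude from X has length 2·area/x ≈ 82.033.

h_X ≈ 82.03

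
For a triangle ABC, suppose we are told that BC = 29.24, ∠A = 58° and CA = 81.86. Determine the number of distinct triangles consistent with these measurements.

0

CA·sin A = 81.86·sin(58°) ≈ 69.42.
Since BC = 29.24 < 69.42 = CA sin A, no triangle exists.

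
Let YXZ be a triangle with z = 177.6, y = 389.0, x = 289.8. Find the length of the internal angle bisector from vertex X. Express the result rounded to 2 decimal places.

225.86

By the law of cosines, cos X = (z² + y² − x²) / (2·z·y) ≈ 0.71562, so ∠X ≈ 44.31°.
The bisector from X has length 2·z·y·cos(∠X/2)/(z+y) ≈ 225.86.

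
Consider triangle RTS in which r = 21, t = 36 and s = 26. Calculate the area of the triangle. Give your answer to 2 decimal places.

269.31

Semiperimeter p = (21 + 36 + 26)/2 = 41.5.
Heron's formula: area = √(41.5·20.5·5.5·15.5) ≈ 269.31.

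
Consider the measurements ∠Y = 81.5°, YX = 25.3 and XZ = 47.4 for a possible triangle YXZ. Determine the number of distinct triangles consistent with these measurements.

YX·sin Y = 25.3·sin(81.5°) ≈ 25.02.
Since XZ ≥ YX, exactly one triangle exists.

1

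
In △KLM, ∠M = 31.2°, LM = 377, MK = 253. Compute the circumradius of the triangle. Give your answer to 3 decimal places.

R ≈ 200.071

By the law of cosines, KL² = LM² + MK² − 2·LM·MK·cos M = 42967, so KL ≈ 207.28.
Area = ½·LM·MK·sin M ≈ 24705.
Circumradius = KL/(2 sin M) ≈ 200.07.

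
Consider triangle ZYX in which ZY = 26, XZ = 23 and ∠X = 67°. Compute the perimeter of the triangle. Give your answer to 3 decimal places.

Law of sines: sin Y = XZ·sin X/ZY ≈ 0.81429.
Since ZY ≥ XZ, only the acute value applies: ∠Y ≈ 54.52°.
Then ∠Z = 180° − ∠X − ∠Y ≈ 58.48°.
Law of sines gives YX = ZY·sin Z/sin X ≈ 24.079.
Semiperimeter s = (24.079+23+26)/2 = 36.539.
Perimeter = 24.079 + 23 + 26 = 73.079.

perimeter ≈ 73.079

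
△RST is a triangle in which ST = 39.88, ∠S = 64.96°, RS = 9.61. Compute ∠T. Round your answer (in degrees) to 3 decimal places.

∠T ≈ 13.665°

By the law of cosines, TR² = RS² + ST² − 2·RS·ST·cos S = 1358.3, so TR ≈ 36.856.
Law of cosines again: cos T = (ST² + TR² − RS²)/(2·ST·TR) ≈ 0.97169, so ∠T ≈ 13.66°.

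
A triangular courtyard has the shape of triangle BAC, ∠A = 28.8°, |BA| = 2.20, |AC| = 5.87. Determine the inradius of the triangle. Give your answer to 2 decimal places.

0.51

By the law of cosines, |CB|² = |BA|² + |AC|² − 2·|BA|·|AC|·cos A = 16.664, so |CB| ≈ 4.0821.
Area = ½·|BA|·|AC|·sin A ≈ 3.1107.
Semiperimeter s = (5.87+4.0821+2.2)/2 = 6.0761.
Inradius = area/s = 3.1107/6.0761 ≈ 0.51196.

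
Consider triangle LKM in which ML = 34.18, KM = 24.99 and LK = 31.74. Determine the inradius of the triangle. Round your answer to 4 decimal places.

r ≈ 8.3439

Semiperimeter s = (24.99 + 34.18 + 31.74)/2 = 45.455.
Heron's formula: area = √(45.455·20.465·11.275·13.715) ≈ 379.27.
Inradius = area/s = 379.27/45.455 ≈ 8.3439.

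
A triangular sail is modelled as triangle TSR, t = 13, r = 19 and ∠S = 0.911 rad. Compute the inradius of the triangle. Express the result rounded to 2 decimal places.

By the law of cosines, s² = r² + t² − 2·r·t·cos S = 227.2, so s ≈ 15.073.
Area = ½·r·t·sin S ≈ 97.579.
Semiperimeter p = (13+15.073+19)/2 = 23.537.
Inradius = area/p = 97.579/23.537 ≈ 4.1459.

4.15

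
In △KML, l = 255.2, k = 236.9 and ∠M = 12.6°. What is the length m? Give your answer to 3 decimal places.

56.981

By the law of cosines, m² = l² + k² − 2·l·k·cos M = 3246.9, so m ≈ 56.981.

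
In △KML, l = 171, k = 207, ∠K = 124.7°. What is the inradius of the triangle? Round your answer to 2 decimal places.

r ≈ 17.74

Law of sines: sin L = l·sin K/k ≈ 0.67916.
Since k ≥ l, only the acute value applies: ∠L ≈ 42.78°.
Then ∠M = 180° − ∠K − ∠L ≈ 12.52°.
Law of sines gives m = k·sin M/sin K ≈ 54.589.
Area = ½·k·l·sin M ≈ 3837.2.
Semiperimeter s = (207+54.589+171)/2 = 216.29.
Inradius = area/s = 3837.2/216.29 ≈ 17.741.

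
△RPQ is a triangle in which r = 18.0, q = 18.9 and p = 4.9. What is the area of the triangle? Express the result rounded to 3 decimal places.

Semiperimeter s = (18 + 4.9 + 18.9)/2 = 20.9.
Heron's formula: area = √(20.9·2.9·16·2) ≈ 44.04.

area ≈ 44.040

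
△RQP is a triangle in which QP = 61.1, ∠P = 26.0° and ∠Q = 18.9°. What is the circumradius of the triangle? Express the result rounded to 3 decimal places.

The third angle is ∠R = 180° − ∠Q − ∠P = 135.10°.
Law of sines: PR = QP·sin Q/sin R ≈ 28.038.
Law of sines: RQ = QP·sin P/sin R ≈ 37.945.
Circumradius = QP/(2 sin R) ≈ 43.28.

43.280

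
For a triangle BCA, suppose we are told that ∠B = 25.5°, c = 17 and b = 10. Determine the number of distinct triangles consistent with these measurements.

c·sin B = 17·sin(25.5°) ≈ 7.319.
Since c sin B < b < c (7.319 < 10 < 17), two triangles exist.

2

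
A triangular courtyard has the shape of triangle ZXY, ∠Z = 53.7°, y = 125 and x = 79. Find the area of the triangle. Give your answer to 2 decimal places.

Area = ½·x·y·sin Z ≈ 3979.3.

3979.27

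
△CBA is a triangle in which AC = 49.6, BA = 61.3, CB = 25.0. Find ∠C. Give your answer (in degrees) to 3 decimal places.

By the law of cosines, cos C = (AC² + CB² − BA²) / (2·AC·CB) ≈ -0.27118, so ∠C ≈ 105.73°.

∠C ≈ 105.735°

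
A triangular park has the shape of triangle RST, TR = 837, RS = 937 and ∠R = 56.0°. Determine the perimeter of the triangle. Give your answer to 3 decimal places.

2611.510

By the law of cosines, ST² = TR² + RS² − 2·TR·RS·cos R = 7.0142e+05, so ST ≈ 837.51.
Semiperimeter s = (837.51+837+937)/2 = 1305.8.
Perimeter = 837.51 + 837 + 937 = 2611.5.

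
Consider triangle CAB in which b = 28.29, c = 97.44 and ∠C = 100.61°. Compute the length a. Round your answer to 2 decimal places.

88.18

Law of sines: sin B = b·sin C/c ≈ 0.28537.
Since c ≥ b, only the acute value applies: ∠B ≈ 16.58°.
Then ∠A = 180° − ∠C − ∠B ≈ 62.81°.
Law of sines gives a = c·sin A/sin C ≈ 88.179.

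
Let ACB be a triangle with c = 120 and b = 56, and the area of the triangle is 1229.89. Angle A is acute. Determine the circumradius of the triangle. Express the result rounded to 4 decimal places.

From area = ½·c·b·sin A, we get sin A = 2·area/(c·b) ≈ 0.36604.
Taking the acute solution, ∠A ≈ 21.47°.
Law of cosines then gives a ≈ 70.914.
Circumradius = a/(2 sin A) ≈ 96.866.

R ≈ 96.8663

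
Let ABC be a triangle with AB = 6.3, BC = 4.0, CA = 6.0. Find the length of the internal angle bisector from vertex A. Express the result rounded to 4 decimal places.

By the law of cosines, cos A = (CA² + AB² − BC²) / (2·CA·AB) ≈ 0.78955, so ∠A ≈ 37.86°.
The bisector from A has length 2·CA·AB·cos(∠A/2)/(CA+AB) ≈ 5.814.

t_A ≈ 5.8140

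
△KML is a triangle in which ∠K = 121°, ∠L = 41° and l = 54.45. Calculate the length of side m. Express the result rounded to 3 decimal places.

The third angle is ∠M = 180° − ∠L − ∠K = 18.00°.
Law of sines: m = l·sin M/sin L ≈ 25.647.

25.647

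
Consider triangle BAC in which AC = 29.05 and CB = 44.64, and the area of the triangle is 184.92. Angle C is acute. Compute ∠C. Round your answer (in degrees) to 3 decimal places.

∠C ≈ 16.571°

From area = ½·AC·CB·sin C, we get sin C = 2·area/(AC·CB) ≈ 0.28520.
Taking the acute solution, ∠C ≈ 16.57°.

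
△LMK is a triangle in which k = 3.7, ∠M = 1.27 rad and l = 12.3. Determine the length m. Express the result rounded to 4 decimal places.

11.7479

By the law of cosines, m² = k² + l² − 2·k·l·cos M = 138.01, so m ≈ 11.748.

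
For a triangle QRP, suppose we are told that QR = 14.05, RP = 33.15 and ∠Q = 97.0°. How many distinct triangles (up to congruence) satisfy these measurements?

1

QR·sin Q = 14.05·sin(97.0°) ≈ 13.95.
Since ∠Q is not acute, a triangle exists only if RP > QR; here RP > QR, so there is exactly one triangle.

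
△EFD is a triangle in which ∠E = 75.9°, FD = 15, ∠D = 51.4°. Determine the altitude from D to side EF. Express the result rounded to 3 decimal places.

The third angle is ∠F = 180° − ∠D − ∠E = 52.70°.
Law of sines: DE = FD·sin F/sin E ≈ 12.303.
Law of sines: EF = FD·sin D/sin E ≈ 12.087.
Area = ½·FD·DE·sin D ≈ 72.111.
The altitude from D has length 2·area/EF ≈ 11.932.

h_D ≈ 11.932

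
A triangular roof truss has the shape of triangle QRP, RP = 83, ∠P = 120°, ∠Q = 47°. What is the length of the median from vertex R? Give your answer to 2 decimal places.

m_R ≈ 90.06

The third angle is ∠R = 180° − ∠P − ∠Q = 13.00°.
Law of sines: PQ = RP·sin R/sin Q ≈ 25.529.
Law of sines: QR = RP·sin P/sin Q ≈ 98.284.
Median from R: ½√(2·QR² + 2·RP² − PQ²) ≈ 90.063.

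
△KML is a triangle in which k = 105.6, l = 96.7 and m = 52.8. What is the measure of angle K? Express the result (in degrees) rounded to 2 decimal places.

∠K ≈ 84.45°

By the law of cosines, cos K = (m² + l² − k²) / (2·m·l) ≈ 0.09669, so ∠K ≈ 84.45°.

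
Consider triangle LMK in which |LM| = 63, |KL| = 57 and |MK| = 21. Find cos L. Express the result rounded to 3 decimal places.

By the law of cosines, cos L = (|KL|² + |LM|² − |MK|²) / (2·|KL|·|LM|) ≈ 0.94361, so ∠L ≈ 19.33°.

cos L ≈ 0.944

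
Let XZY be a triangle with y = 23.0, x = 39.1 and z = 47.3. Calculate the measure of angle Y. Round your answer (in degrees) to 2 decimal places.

By the law of cosines, cos Y = (x² + z² − y²) / (2·x·z) ≈ 0.87516, so ∠Y ≈ 28.94°.

∠Y ≈ 28.94°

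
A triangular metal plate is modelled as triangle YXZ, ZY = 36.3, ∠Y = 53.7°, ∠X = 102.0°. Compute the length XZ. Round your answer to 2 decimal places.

The third angle is ∠Z = 180° − ∠Y − ∠X = 24.30°.
Law of sines: XZ = ZY·sin Y/sin X ≈ 29.909.

29.91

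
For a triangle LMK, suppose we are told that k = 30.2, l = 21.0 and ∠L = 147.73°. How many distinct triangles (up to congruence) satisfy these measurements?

0

k·sin L = 30.2·sin(147.73°) ≈ 16.12.
Since ∠L is not acute, a triangle exists only if l > k; here l ≤ k, so there is no triangle.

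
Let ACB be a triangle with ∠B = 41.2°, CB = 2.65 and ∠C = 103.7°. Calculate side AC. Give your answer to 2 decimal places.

The third angle is ∠A = 180° − ∠C − ∠B = 35.10°.
Law of sines: AC = CB·sin B/sin A ≈ 3.0357.

3.04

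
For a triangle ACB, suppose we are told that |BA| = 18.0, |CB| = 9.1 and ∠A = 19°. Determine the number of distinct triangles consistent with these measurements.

|BA|·sin A = 18.0·sin(19°) ≈ 5.86.
Since |BA| sin A < |CB| < |BA| (5.86 < 9.1 < 18.0), two triangles exist.

2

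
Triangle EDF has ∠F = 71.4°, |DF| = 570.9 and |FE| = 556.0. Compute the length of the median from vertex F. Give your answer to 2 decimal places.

m_F ≈ 457.59

By the law of cosines, |ED|² = |DF|² + |FE|² − 2·|DF|·|FE|·cos F = 4.3257e+05, so |ED| ≈ 657.7.
Median from F: ½√(2·|DF|² + 2·|FE|² − |ED|²) ≈ 457.59.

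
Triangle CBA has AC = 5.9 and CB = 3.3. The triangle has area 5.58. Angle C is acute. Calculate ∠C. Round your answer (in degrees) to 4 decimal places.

34.9729

From area = ½·AC·CB·sin C, we get sin C = 2·area/(AC·CB) ≈ 0.57319.
Taking the acute solution, ∠C ≈ 34.97°.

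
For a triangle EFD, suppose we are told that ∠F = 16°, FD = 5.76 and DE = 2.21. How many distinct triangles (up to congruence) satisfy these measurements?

FD·sin F = 5.76·sin(16°) ≈ 1.588.
Since FD sin F < DE < FD (1.588 < 2.21 < 5.76), two triangles exist.

2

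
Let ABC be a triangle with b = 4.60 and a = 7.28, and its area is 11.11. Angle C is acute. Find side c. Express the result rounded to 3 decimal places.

4.904

From area = ½·a·b·sin C, we get sin C = 2·area/(a·b) ≈ 0.66352.
Taking the acute solution, ∠C ≈ 41.57°.
Law of cosines then gives c ≈ 4.9041.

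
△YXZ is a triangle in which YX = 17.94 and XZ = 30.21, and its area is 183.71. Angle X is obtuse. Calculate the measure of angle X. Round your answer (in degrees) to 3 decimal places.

From area = ½·YX·XZ·sin X, we get sin X = 2·area/(YX·XZ) ≈ 0.67794.
Taking the obtuse solution, ∠X ≈ 137.32°.

∠X ≈ 137.317°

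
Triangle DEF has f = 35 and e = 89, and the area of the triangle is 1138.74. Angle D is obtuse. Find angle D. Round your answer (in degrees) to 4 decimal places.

From area = ½·e·f·sin D, we get sin D = 2·area/(e·f) ≈ 0.73113.
Taking the obtuse solution, ∠D ≈ 133.02°.

133.0185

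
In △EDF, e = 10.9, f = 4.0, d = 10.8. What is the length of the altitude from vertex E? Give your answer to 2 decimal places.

Semiperimeter s = (10.9 + 10.8 + 4)/2 = 12.85.
Heron's formula: area = √(12.85·1.95·2.05·8.85) ≈ 21.321.
The altitude from E has length 2·area/e ≈ 3.9122.

h_E ≈ 3.91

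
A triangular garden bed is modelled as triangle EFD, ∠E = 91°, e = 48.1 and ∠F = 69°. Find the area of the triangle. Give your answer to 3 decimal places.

area ≈ 369.428

The third angle is ∠D = 180° − ∠E − ∠F = 20.00°.
Law of sines: f = e·sin F/sin E ≈ 44.912.
Law of sines: d = e·sin D/sin E ≈ 16.454.
Area = ½·e·f·sin D ≈ 369.43.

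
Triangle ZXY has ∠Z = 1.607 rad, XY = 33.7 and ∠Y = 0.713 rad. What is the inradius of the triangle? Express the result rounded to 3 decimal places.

The third angle is ∠X = π − ∠Y − ∠Z = 0.822 rad.
Law of sines: YZ = XY·sin X/sin Z ≈ 24.692.
Law of sines: ZX = XY·sin Y/sin Z ≈ 22.058.
Area = ½·XY·YZ·sin Y ≈ 272.15.
Semiperimeter s = (33.7+24.692+22.058)/2 = 40.225.
Inradius = area/s = 272.15/40.225 ≈ 6.7657.

6.766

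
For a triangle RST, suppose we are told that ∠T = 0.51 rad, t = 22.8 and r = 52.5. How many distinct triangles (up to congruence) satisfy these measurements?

r·sin T = 52.5·sin(0.51 rad) ≈ 25.63.
Since t = 22.8 < 25.63 = r sin T, no triangle exists.

0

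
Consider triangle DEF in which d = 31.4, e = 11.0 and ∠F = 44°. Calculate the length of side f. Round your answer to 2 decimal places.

24.70

By the law of cosines, f² = d² + e² − 2·d·e·cos F = 610.04, so f ≈ 24.699.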